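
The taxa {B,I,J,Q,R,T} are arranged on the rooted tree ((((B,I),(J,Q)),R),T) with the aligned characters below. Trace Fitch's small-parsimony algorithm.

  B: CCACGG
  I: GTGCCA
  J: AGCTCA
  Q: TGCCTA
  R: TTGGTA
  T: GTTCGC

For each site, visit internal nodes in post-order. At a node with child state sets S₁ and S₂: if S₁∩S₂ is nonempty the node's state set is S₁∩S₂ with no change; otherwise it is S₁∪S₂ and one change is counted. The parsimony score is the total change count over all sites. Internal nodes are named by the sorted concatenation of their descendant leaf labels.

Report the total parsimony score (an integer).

BI@0: {C} ∪ {G} = {C,G} (union, +1)
JQ@0: {A} ∪ {T} = {A,T} (union, +1)
BIJQ@0: {C,G} ∪ {A,T} = {A,C,G,T} (union, +1)
BIJQR@0: {A,C,G,T} ∩ {T} = {T} (intersection, +0)
BIJQRT@0: {T} ∪ {G} = {G,T} (union, +1)
BI@1: {C} ∪ {T} = {C,T} (union, +1)
JQ@1: {G} ∩ {G} = {G} (intersection, +0)
BIJQ@1: {C,T} ∪ {G} = {C,G,T} (union, +1)
BIJQR@1: {C,G,T} ∩ {T} = {T} (intersection, +0)
BIJQRT@1: {T} ∩ {T} = {T} (intersection, +0)
BI@2: {A} ∪ {G} = {A,G} (union, +1)
JQ@2: {C} ∩ {C} = {C} (intersection, +0)
BIJQ@2: {A,G} ∪ {C} = {A,C,G} (union, +1)
BIJQR@2: {A,C,G} ∩ {G} = {G} (intersection, +0)
BIJQRT@2: {G} ∪ {T} = {G,T} (union, +1)
BI@3: {C} ∩ {C} = {C} (intersection, +0)
JQ@3: {T} ∪ {C} = {C,T} (union, +1)
BIJQ@3: {C} ∩ {C,T} = {C} (intersection, +0)
BIJQR@3: {C} ∪ {G} = {C,G} (union, +1)
BIJQRT@3: {C,G} ∩ {C} = {C} (intersection, +0)
BI@4: {G} ∪ {C} = {C,G} (union, +1)
JQ@4: {C} ∪ {T} = {C,T} (union, +1)
BIJQ@4: {C,G} ∩ {C,T} = {C} (intersection, +0)
BIJQR@4: {C} ∪ {T} = {C,T} (union, +1)
BIJQRT@4: {C,T} ∪ {G} = {C,G,T} (union, +1)
BI@5: {G} ∪ {A} = {A,G} (union, +1)
JQ@5: {A} ∩ {A} = {A} (intersection, +0)
BIJQ@5: {A,G} ∩ {A} = {A} (intersection, +0)
BIJQR@5: {A} ∩ {A} = {A} (intersection, +0)
BIJQRT@5: {A} ∪ {C} = {A,C} (union, +1)
per-site changes: [4, 2, 3, 2, 4, 2]; total = 17

17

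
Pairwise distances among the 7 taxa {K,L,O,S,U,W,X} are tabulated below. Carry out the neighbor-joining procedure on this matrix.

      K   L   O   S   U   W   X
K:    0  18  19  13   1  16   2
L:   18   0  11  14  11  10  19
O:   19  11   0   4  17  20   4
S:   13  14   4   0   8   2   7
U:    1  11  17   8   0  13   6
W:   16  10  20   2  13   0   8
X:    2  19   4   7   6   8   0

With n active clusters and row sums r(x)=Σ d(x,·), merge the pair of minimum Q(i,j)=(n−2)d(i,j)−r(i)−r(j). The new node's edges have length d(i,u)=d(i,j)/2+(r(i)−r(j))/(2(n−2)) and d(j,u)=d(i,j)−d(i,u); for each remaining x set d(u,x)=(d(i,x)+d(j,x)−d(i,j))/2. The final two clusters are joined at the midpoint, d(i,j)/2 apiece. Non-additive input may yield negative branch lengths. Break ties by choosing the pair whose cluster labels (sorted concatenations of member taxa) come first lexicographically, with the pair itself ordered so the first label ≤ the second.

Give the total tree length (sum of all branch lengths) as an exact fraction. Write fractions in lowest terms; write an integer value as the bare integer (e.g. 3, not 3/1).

431/16

1. join K+U (d=1, Q=-120) ⇒ KU; edges |K|=9/5, |U|=-4/5
  updated: d(KU,L)=14, d(KU,O)=35/2, d(KU,S)=10, d(KU,W)=14, d(KU,X)=7/2
2. join KU+X (d=7/2, Q=-173/2) ⇒ KUX; edges |KU|=63/16, |X|=-7/16
  updated: d(KUX,L)=59/4, d(KUX,O)=9, d(KUX,S)=27/4, d(KUX,W)=37/4
3. join S+W (d=2, Q=-62) ⇒ SW; edges |S|=-17/12, |W|=41/12
  updated: d(KUX,SW)=7, d(L,SW)=11, d(O,SW)=11
4. join KUX+SW (d=7, Q=-183/4) ⇒ KSUWX; edges |KUX|=63/16, |SW|=49/16
  updated: d(KSUWX,L)=75/8, d(KSUWX,O)=13/2
5. join KSUWX+L (d=75/8, Q=-215/8) ⇒ KLSUWX; edges |KSUWX|=39/16, |L|=111/16
  updated: d(KLSUWX,O)=65/16
6. join KLSUWX+O (d=65/16) ⇒ KLOSUWX; edges |KLSUWX|=65/32, |O|=65/32
final tree: (((((K:9/5,U:-4/5):63/16,X:-7/16):63/16,(S:-17/12,W:41/12):49/16):39/16,L:111/16):65/32,O:65/32)
total length: 431/16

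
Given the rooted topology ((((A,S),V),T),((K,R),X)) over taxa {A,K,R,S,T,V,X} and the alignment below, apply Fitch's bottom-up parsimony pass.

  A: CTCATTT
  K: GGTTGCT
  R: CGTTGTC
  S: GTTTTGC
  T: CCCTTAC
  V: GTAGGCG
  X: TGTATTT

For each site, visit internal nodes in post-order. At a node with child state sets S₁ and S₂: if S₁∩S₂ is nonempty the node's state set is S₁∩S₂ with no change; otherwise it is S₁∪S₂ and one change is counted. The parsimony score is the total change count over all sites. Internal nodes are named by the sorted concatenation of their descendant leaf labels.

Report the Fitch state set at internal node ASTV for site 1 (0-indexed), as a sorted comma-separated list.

C,T

AS@0: {C} ∪ {G} = {C,G} (union, +1)
ASV@0: {C,G} ∩ {G} = {G} (intersection, +0)
ASTV@0: {G} ∪ {C} = {C,G} (union, +1)
KR@0: {G} ∪ {C} = {C,G} (union, +1)
KRX@0: {C,G} ∪ {T} = {C,G,T} (union, +1)
AKRSTVX@0: {C,G} ∩ {C,G,T} = {C,G} (intersection, +0)
AS@1: {T} ∩ {T} = {T} (intersection, +0)
ASV@1: {T} ∩ {T} = {T} (intersection, +0)
ASTV@1: {T} ∪ {C} = {C,T} (union, +1)
KR@1: {G} ∩ {G} = {G} (intersection, +0)
KRX@1: {G} ∩ {G} = {G} (intersection, +0)
AKRSTVX@1: {C,T} ∪ {G} = {C,G,T} (union, +1)
AS@2: {C} ∪ {T} = {C,T} (union, +1)
ASV@2: {C,T} ∪ {A} = {A,C,T} (union, +1)
ASTV@2: {A,C,T} ∩ {C} = {C} (intersection, +0)
KR@2: {T} ∩ {T} = {T} (intersection, +0)
KRX@2: {T} ∩ {T} = {T} (intersection, +0)
AKRSTVX@2: {C} ∪ {T} = {C,T} (union, +1)
AS@3: {A} ∪ {T} = {A,T} (union, +1)
ASV@3: {A,T} ∪ {G} = {A,G,T} (union, +1)
ASTV@3: {A,G,T} ∩ {T} = {T} (intersection, +0)
KR@3: {T} ∩ {T} = {T} (intersection, +0)
KRX@3: {T} ∪ {A} = {A,T} (union, +1)
AKRSTVX@3: {T} ∩ {A,T} = {T} (intersection, +0)
AS@4: {T} ∩ {T} = {T} (intersection, +0)
ASV@4: {T} ∪ {G} = {G,T} (union, +1)
ASTV@4: {G,T} ∩ {T} = {T} (intersection, +0)
KR@4: {G} ∩ {G} = {G} (intersection, +0)
KRX@4: {G} ∪ {T} = {G,T} (union, +1)
AKRSTVX@4: {T} ∩ {G,T} = {T} (intersection, +0)
AS@5: {T} ∪ {G} = {G,T} (union, +1)
ASV@5: {G,T} ∪ {C} = {C,G,T} (union, +1)
ASTV@5: {C,G,T} ∪ {A} = {A,C,G,T} (union, +1)
KR@5: {C} ∪ {T} = {C,T} (union, +1)
KRX@5: {C,T} ∩ {T} = {T} (intersection, +0)
AKRSTVX@5: {A,C,G,T} ∩ {T} = {T} (intersection, +0)
AS@6: {T} ∪ {C} = {C,T} (union, +1)
ASV@6: {C,T} ∪ {G} = {C,G,T} (union, +1)
ASTV@6: {C,G,T} ∩ {C} = {C} (intersection, +0)
KR@6: {T} ∪ {C} = {C,T} (union, +1)
KRX@6: {C,T} ∩ {T} = {T} (intersection, +0)
AKRSTVX@6: {C} ∪ {T} = {C,T} (union, +1)
per-site changes: [4, 2, 3, 3, 2, 4, 4]; total = 22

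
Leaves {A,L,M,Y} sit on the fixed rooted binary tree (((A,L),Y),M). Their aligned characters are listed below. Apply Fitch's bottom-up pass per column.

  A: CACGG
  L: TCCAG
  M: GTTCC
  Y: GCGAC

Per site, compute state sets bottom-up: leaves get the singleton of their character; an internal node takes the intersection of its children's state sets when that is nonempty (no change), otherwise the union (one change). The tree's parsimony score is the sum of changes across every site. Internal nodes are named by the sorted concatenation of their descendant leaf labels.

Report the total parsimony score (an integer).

site 0, node AL: A={C} ∪ L={T} → {C,T} (+1)
site 0, node ALY: AL={C,T} ∪ Y={G} → {C,G,T} (+1)
site 0, node ALMY: ALY={C,G,T} ∩ M={G} → {G} (+0)
site 1, node AL: A={A} ∪ L={C} → {A,C} (+1)
site 1, node ALY: AL={A,C} ∩ Y={C} → {C} (+0)
site 1, node ALMY: ALY={C} ∪ M={T} → {C,T} (+1)
site 2, node AL: A={C} ∩ L={C} → {C} (+0)
site 2, node ALY: AL={C} ∪ Y={G} → {C,G} (+1)
site 2, node ALMY: ALY={C,G} ∪ M={T} → {C,G,T} (+1)
site 3, node AL: A={G} ∪ L={A} → {A,G} (+1)
site 3, node ALY: AL={A,G} ∩ Y={A} → {A} (+0)
site 3, node ALMY: ALY={A} ∪ M={C} → {A,C} (+1)
site 4, node AL: A={G} ∩ L={G} → {G} (+0)
site 4, node ALY: AL={G} ∪ Y={C} → {C,G} (+1)
site 4, node ALMY: ALY={C,G} ∩ M={C} → {C} (+0)
per-site changes: [2, 2, 2, 2, 1]; total = 9

9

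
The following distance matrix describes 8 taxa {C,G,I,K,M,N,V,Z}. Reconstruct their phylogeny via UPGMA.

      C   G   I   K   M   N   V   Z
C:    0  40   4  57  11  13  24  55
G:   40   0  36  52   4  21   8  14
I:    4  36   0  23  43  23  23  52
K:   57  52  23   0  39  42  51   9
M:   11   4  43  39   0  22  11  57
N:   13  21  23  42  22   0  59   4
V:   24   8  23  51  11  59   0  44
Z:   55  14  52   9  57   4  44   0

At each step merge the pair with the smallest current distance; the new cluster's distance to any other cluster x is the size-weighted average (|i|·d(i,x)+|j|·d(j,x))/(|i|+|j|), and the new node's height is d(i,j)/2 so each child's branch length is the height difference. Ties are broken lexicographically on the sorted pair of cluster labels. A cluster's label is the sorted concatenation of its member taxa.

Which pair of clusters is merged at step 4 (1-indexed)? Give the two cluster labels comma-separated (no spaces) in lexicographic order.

GM,V

1. join C+I (d=4) ⇒ CI; edges |C|=2, |I|=2
  updated: d(CI,G)=38, d(CI,K)=40, d(CI,M)=27, d(CI,N)=18, d(CI,V)=47/2, d(CI,Z)=107/2
2. join G+M (d=4) ⇒ GM; edges |G|=2, |M|=2
  updated: d(CI,GM)=65/2, d(GM,K)=91/2, d(GM,N)=43/2, d(GM,V)=19/2, d(GM,Z)=71/2
3. join N+Z (d=4) ⇒ NZ; edges |N|=2, |Z|=2
  updated: d(CI,NZ)=143/4, d(GM,NZ)=57/2, d(K,NZ)=51/2, d(NZ,V)=103/2
4. join GM+V (d=19/2) ⇒ GMV; edges |GM|=11/4, |V|=19/4
  updated: d(CI,GMV)=59/2, d(GMV,K)=142/3, d(GMV,NZ)=217/6
5. join K+NZ (d=51/2) ⇒ KNZ; edges |K|=51/4, |NZ|=43/4
  updated: d(CI,KNZ)=223/6, d(GMV,KNZ)=359/9
6. join CI+GMV (d=59/2) ⇒ CGIMV; edges |CI|=51/4, |GMV|=10
  updated: d(CGIMV,KNZ)=194/5
7. join CGIMV+KNZ (d=194/5) ⇒ CGIKMNVZ; edges |CGIMV|=93/20, |KNZ|=133/20
final tree: (((C:2,I:2):51/4,((G:2,M:2):11/4,V:19/4):10):93/20,(K:51/4,(N:2,Z:2):43/4):133/20)
total length: 1541/20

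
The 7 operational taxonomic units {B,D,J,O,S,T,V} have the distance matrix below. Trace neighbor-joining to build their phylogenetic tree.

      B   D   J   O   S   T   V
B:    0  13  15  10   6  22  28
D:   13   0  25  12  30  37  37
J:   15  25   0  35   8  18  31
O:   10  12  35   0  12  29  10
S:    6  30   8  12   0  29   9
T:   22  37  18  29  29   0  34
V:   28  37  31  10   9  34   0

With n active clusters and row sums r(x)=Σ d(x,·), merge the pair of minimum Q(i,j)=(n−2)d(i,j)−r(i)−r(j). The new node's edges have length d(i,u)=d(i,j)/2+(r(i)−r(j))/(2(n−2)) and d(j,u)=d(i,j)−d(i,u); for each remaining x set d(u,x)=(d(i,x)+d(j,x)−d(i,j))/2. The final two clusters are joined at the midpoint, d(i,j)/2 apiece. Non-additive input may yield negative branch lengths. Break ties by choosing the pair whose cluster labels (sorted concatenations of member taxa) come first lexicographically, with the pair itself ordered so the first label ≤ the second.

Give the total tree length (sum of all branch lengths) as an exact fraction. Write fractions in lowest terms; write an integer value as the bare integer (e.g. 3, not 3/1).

979/16

iteration 1: select J,T (d=18, Q=-211); attach at lengths (53/10, 127/10); label the merged cluster JT
  updated: d(B,JT)=19/2, d(D,JT)=22, d(JT,O)=23, d(JT,S)=19/2, d(JT,V)=47/2
iteration 2: select S,V (d=9, Q=-138); attach at lengths (-5/8, 77/8); label the merged cluster SV
  updated: d(B,SV)=25/2, d(D,SV)=29, d(JT,SV)=12, d(O,SV)=13/2
iteration 3: select O,SV (d=13/2, Q=-92); attach at lengths (11/6, 14/3); label the merged cluster OSV
  updated: d(B,OSV)=8, d(D,OSV)=69/4, d(JT,OSV)=57/4
iteration 4: select B,JT (d=19/2, Q=-229/4); attach at lengths (15/16, 137/16); label the merged cluster BJT
  updated: d(BJT,D)=51/4, d(BJT,OSV)=51/8
iteration 5: select BJT,D (d=51/4, Q=-291/8); attach at lengths (15/16, 189/16); label the merged cluster BDJT
  updated: d(BDJT,OSV)=87/16
iteration 6: select BDJT,OSV (d=87/16); attach at lengths (87/32, 87/32); label the merged cluster BDJOSTV
final tree: (((B:15/16,(J:53/10,T:127/10):137/16):15/16,D:189/16):87/32,(O:11/6,(S:-5/8,V:77/8):14/3):87/32)
total length: 979/16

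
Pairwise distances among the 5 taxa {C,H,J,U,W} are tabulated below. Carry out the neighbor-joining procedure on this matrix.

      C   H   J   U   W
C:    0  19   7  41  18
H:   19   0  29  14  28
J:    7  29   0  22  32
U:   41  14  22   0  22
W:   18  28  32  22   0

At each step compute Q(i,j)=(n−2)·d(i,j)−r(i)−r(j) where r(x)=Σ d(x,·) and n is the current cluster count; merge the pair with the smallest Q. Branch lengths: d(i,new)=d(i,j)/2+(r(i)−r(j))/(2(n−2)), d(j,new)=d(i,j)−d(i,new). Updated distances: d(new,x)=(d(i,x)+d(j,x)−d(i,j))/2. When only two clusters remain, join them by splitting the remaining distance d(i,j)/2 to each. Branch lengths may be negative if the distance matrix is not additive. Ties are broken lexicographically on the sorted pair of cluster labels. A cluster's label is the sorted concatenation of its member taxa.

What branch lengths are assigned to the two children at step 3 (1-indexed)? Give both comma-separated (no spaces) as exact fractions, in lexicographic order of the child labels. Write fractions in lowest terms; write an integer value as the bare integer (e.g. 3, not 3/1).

55/8,53/8

step 1: merge (C,J) at d=7, Q=-154; branch lengths C→8/3, J→13/3; new cluster CJ
  updated: d(CJ,H)=41/2, d(CJ,U)=28, d(CJ,W)=43/2
step 2: merge (CJ,W) at d=43/2, Q=-197/2; branch lengths CJ→83/8, W→89/8; new cluster CJW
  updated: d(CJW,H)=27/2, d(CJW,U)=57/4
step 3: merge (CJW,H) at d=27/2, Q=-167/4; branch lengths CJW→55/8, H→53/8; new cluster CHJW
  updated: d(CHJW,U)=59/8
step 4: merge (CHJW,U) at d=59/8; branch lengths CHJW→59/16, U→59/16; new cluster CHJUW
final tree: ((((C:8/3,J:13/3):83/8,W:89/8):55/8,H:53/8):59/16,U:59/16)
total length: 395/8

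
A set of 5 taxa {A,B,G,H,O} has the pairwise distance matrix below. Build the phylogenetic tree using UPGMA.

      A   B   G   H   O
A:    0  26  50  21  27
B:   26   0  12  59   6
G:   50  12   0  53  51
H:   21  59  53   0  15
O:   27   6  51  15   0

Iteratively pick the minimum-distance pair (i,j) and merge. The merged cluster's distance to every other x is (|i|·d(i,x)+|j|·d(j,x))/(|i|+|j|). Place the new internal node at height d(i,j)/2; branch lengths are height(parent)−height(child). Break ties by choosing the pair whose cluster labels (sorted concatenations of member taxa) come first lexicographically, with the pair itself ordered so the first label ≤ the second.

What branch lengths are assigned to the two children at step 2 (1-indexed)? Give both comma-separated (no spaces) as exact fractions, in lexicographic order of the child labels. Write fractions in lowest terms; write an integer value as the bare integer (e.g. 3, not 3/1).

1. join B+O (d=6) ⇒ BO; edges |B|=3, |O|=3
  updated: d(A,BO)=53/2, d(BO,G)=63/2, d(BO,H)=37
2. join A+H (d=21) ⇒ AH; edges |A|=21/2, |H|=21/2
  updated: d(AH,BO)=127/4, d(AH,G)=103/2
3. join BO+G (d=63/2) ⇒ BGO; edges |BO|=51/4, |G|=63/4
  updated: d(AH,BGO)=115/3
4. join AH+BGO (d=115/3) ⇒ ABGHO; edges |AH|=26/3, |BGO|=41/12
final tree: ((A:21/2,H:21/2):26/3,((B:3,O:3):51/4,G:63/4):41/12)
total length: 811/12

21/2,21/2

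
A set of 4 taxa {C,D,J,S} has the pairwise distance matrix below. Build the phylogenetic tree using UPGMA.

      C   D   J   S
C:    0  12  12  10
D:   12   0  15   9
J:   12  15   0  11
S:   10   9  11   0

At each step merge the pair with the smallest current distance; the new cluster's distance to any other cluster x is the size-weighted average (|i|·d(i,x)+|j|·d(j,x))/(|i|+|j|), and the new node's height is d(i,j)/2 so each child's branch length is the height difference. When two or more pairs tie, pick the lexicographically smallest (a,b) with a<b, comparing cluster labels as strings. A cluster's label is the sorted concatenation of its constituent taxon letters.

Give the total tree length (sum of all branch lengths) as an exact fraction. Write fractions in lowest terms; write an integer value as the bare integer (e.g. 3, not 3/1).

iteration 1: select D,S (d=9); attach at lengths (9/2, 9/2); label the merged cluster DS
  updated: d(C,DS)=11, d(DS,J)=13
iteration 2: select C,DS (d=11); attach at lengths (11/2, 1); label the merged cluster CDS
  updated: d(CDS,J)=38/3
iteration 3: select CDS,J (d=38/3); attach at lengths (5/6, 19/3); label the merged cluster CDJS
final tree: ((C:11/2,(D:9/2,S:9/2):1):5/6,J:19/3)
total length: 68/3

68/3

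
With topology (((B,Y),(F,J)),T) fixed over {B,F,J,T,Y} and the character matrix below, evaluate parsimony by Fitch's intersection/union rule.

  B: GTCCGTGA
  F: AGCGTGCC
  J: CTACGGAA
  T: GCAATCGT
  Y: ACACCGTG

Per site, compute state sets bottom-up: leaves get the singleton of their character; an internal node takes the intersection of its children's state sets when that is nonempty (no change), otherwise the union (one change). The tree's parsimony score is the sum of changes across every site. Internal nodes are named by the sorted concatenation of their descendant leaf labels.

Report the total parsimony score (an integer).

site 0, node BY: B={G} ∪ Y={A} → {A,G} (+1)
site 0, node FJ: F={A} ∪ J={C} → {A,C} (+1)
site 0, node BFJY: BY={A,G} ∩ FJ={A,C} → {A} (+0)
site 0, node BFJTY: BFJY={A} ∪ T={G} → {A,G} (+1)
site 1, node BY: B={T} ∪ Y={C} → {C,T} (+1)
site 1, node FJ: F={G} ∪ J={T} → {G,T} (+1)
site 1, node BFJY: BY={C,T} ∩ FJ={G,T} → {T} (+0)
site 1, node BFJTY: BFJY={T} ∪ T={C} → {C,T} (+1)
site 2, node BY: B={C} ∪ Y={A} → {A,C} (+1)
site 2, node FJ: F={C} ∪ J={A} → {A,C} (+1)
site 2, node BFJY: BY={A,C} ∩ FJ={A,C} → {A,C} (+0)
site 2, node BFJTY: BFJY={A,C} ∩ T={A} → {A} (+0)
site 3, node BY: B={C} ∩ Y={C} → {C} (+0)
site 3, node FJ: F={G} ∪ J={C} → {C,G} (+1)
site 3, node BFJY: BY={C} ∩ FJ={C,G} → {C} (+0)
site 3, node BFJTY: BFJY={C} ∪ T={A} → {A,C} (+1)
site 4, node BY: B={G} ∪ Y={C} → {C,G} (+1)
site 4, node FJ: F={T} ∪ J={G} → {G,T} (+1)
site 4, node BFJY: BY={C,G} ∩ FJ={G,T} → {G} (+0)
site 4, node BFJTY: BFJY={G} ∪ T={T} → {G,T} (+1)
site 5, node BY: B={T} ∪ Y={G} → {G,T} (+1)
site 5, node FJ: F={G} ∩ J={G} → {G} (+0)
site 5, node BFJY: BY={G,T} ∩ FJ={G} → {G} (+0)
site 5, node BFJTY: BFJY={G} ∪ T={C} → {C,G} (+1)
site 6, node BY: B={G} ∪ Y={T} → {G,T} (+1)
site 6, node FJ: F={C} ∪ J={A} → {A,C} (+1)
site 6, node BFJY: BY={G,T} ∪ FJ={A,C} → {A,C,G,T} (+1)
site 6, node BFJTY: BFJY={A,C,G,T} ∩ T={G} → {G} (+0)
site 7, node BY: B={A} ∪ Y={G} → {A,G} (+1)
site 7, node FJ: F={C} ∪ J={A} → {A,C} (+1)
site 7, node BFJY: BY={A,G} ∩ FJ={A,C} → {A} (+0)
site 7, node BFJTY: BFJY={A} ∪ T={T} → {A,T} (+1)
per-site changes: [3, 3, 2, 2, 3, 2, 3, 3]; total = 21

21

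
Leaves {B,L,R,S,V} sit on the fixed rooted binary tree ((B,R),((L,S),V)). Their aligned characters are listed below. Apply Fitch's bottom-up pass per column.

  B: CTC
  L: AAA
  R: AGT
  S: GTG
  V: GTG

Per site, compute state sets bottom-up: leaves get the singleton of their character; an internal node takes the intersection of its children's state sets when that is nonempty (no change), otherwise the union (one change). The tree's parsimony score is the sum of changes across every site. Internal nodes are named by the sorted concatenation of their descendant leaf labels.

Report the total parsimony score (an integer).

8

BR@0: {C} ∪ {A} = {A,C} (union, +1)
LS@0: {A} ∪ {G} = {A,G} (union, +1)
LSV@0: {A,G} ∩ {G} = {G} (intersection, +0)
BLRSV@0: {A,C} ∪ {G} = {A,C,G} (union, +1)
BR@1: {T} ∪ {G} = {G,T} (union, +1)
LS@1: {A} ∪ {T} = {A,T} (union, +1)
LSV@1: {A,T} ∩ {T} = {T} (intersection, +0)
BLRSV@1: {G,T} ∩ {T} = {T} (intersection, +0)
BR@2: {C} ∪ {T} = {C,T} (union, +1)
LS@2: {A} ∪ {G} = {A,G} (union, +1)
LSV@2: {A,G} ∩ {G} = {G} (intersection, +0)
BLRSV@2: {C,T} ∪ {G} = {C,G,T} (union, +1)
per-site changes: [3, 2, 3]; total = 8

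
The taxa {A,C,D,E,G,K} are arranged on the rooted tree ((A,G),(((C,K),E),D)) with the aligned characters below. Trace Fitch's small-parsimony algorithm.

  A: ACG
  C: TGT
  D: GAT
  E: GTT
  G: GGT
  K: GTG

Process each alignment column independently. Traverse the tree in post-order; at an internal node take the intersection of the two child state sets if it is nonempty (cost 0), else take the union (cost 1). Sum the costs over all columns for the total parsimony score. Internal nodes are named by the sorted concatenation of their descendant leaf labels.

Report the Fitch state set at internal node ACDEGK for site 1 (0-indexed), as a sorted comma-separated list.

A,C,G,T

AG@0: {A} ∪ {G} = {A,G} (union, +1)
CK@0: {T} ∪ {G} = {G,T} (union, +1)
CEK@0: {G,T} ∩ {G} = {G} (intersection, +0)
CDEK@0: {G} ∩ {G} = {G} (intersection, +0)
ACDEGK@0: {A,G} ∩ {G} = {G} (intersection, +0)
AG@1: {C} ∪ {G} = {C,G} (union, +1)
CK@1: {G} ∪ {T} = {G,T} (union, +1)
CEK@1: {G,T} ∩ {T} = {T} (intersection, +0)
CDEK@1: {T} ∪ {A} = {A,T} (union, +1)
ACDEGK@1: {C,G} ∪ {A,T} = {A,C,G,T} (union, +1)
AG@2: {G} ∪ {T} = {G,T} (union, +1)
CK@2: {T} ∪ {G} = {G,T} (union, +1)
CEK@2: {G,T} ∩ {T} = {T} (intersection, +0)
CDEK@2: {T} ∩ {T} = {T} (intersection, +0)
ACDEGK@2: {G,T} ∩ {T} = {T} (intersection, +0)
per-site changes: [2, 4, 2]; total = 8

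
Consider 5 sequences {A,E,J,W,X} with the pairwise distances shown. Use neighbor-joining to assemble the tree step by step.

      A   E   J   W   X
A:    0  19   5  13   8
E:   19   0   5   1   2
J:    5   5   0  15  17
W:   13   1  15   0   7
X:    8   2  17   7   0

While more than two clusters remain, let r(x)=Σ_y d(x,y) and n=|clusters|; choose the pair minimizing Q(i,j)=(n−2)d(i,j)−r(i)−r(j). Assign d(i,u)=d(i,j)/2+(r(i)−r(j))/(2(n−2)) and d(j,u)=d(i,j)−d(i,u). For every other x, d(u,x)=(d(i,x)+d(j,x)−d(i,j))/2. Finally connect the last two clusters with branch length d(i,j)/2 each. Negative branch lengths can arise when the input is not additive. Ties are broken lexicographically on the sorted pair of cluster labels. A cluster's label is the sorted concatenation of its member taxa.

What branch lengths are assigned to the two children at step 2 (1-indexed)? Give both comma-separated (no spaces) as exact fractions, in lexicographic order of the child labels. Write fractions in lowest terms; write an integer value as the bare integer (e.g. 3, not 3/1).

step 1: merge (A,J) at d=5, Q=-72; branch lengths A→3, J→2; new cluster AJ
  updated: d(AJ,E)=19/2, d(AJ,W)=23/2, d(AJ,X)=10
step 2: merge (AJ,X) at d=10, Q=-30; branch lengths AJ→8, X→2; new cluster AJX
  updated: d(AJX,E)=3/4, d(AJX,W)=17/4
step 3: merge (AJX,E) at d=3/4, Q=-6; branch lengths AJX→2, E→-5/4; new cluster AEJX
  updated: d(AEJX,W)=9/4
step 4: merge (AEJX,W) at d=9/4; branch lengths AEJX→9/8, W→9/8; new cluster AEJWX
final tree: ((((A:3,J:2):8,X:2):2,E:-5/4):9/8,W:9/8)
total length: 18

8,2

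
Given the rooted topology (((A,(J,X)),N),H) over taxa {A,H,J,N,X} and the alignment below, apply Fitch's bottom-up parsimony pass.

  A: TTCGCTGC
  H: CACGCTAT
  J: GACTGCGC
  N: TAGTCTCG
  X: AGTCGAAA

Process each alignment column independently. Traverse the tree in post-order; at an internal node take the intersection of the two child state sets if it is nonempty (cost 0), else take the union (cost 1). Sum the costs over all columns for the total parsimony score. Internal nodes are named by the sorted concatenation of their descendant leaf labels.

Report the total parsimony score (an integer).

[col 0] JX: children J:{G}, X:{A} ∪→ {A,G}; cost 1
[col 0] AJX: children A:{T}, JX:{A,G} ∪→ {A,G,T}; cost 1
[col 0] AJNX: children AJX:{A,G,T}, N:{T} ∩→ {T}; cost 0
[col 0] AHJNX: children AJNX:{T}, H:{C} ∪→ {C,T}; cost 1
[col 1] JX: children J:{A}, X:{G} ∪→ {A,G}; cost 1
[col 1] AJX: children A:{T}, JX:{A,G} ∪→ {A,G,T}; cost 1
[col 1] AJNX: children AJX:{A,G,T}, N:{A} ∩→ {A}; cost 0
[col 1] AHJNX: children AJNX:{A}, H:{A} ∩→ {A}; cost 0
[col 2] JX: children J:{C}, X:{T} ∪→ {C,T}; cost 1
[col 2] AJX: children A:{C}, JX:{C,T} ∩→ {C}; cost 0
[col 2] AJNX: children AJX:{C}, N:{G} ∪→ {C,G}; cost 1
[col 2] AHJNX: children AJNX:{C,G}, H:{C} ∩→ {C}; cost 0
[col 3] JX: children J:{T}, X:{C} ∪→ {C,T}; cost 1
[col 3] AJX: children A:{G}, JX:{C,T} ∪→ {C,G,T}; cost 1
[col 3] AJNX: children AJX:{C,G,T}, N:{T} ∩→ {T}; cost 0
[col 3] AHJNX: children AJNX:{T}, H:{G} ∪→ {G,T}; cost 1
[col 4] JX: children J:{G}, X:{G} ∩→ {G}; cost 0
[col 4] AJX: children A:{C}, JX:{G} ∪→ {C,G}; cost 1
[col 4] AJNX: children AJX:{C,G}, N:{C} ∩→ {C}; cost 0
[col 4] AHJNX: children AJNX:{C}, H:{C} ∩→ {C}; cost 0
[col 5] JX: children J:{C}, X:{A} ∪→ {A,C}; cost 1
[col 5] AJX: children A:{T}, JX:{A,C} ∪→ {A,C,T}; cost 1
[col 5] AJNX: children AJX:{A,C,T}, N:{T} ∩→ {T}; cost 0
[col 5] AHJNX: children AJNX:{T}, H:{T} ∩→ {T}; cost 0
[col 6] JX: children J:{G}, X:{A} ∪→ {A,G}; cost 1
[col 6] AJX: children A:{G}, JX:{A,G} ∩→ {G}; cost 0
[col 6] AJNX: children AJX:{G}, N:{C} ∪→ {C,G}; cost 1
[col 6] AHJNX: children AJNX:{C,G}, H:{A} ∪→ {A,C,G}; cost 1
[col 7] JX: children J:{C}, X:{A} ∪→ {A,C}; cost 1
[col 7] AJX: children A:{C}, JX:{A,C} ∩→ {C}; cost 0
[col 7] AJNX: children AJX:{C}, N:{G} ∪→ {C,G}; cost 1
[col 7] AHJNX: children AJNX:{C,G}, H:{T} ∪→ {C,G,T}; cost 1
per-site changes: [3, 2, 2, 3, 1, 2, 3, 3]; total = 19

19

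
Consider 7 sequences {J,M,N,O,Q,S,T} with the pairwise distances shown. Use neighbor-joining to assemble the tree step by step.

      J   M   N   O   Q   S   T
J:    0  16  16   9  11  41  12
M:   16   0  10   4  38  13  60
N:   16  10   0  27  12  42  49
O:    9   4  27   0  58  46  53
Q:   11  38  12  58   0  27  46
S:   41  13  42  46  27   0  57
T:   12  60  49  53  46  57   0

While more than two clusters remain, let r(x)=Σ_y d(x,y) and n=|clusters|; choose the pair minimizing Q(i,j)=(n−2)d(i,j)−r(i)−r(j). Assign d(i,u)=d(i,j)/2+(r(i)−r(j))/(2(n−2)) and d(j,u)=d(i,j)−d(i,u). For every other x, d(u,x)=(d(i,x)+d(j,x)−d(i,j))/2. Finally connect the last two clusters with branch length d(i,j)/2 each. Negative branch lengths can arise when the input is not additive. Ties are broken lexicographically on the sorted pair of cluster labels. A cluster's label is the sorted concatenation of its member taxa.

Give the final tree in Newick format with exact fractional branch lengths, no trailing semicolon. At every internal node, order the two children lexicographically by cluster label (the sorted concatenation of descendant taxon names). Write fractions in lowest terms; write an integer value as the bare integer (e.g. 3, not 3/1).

step 1: merge (J,T) at d=12, Q=-322; branch lengths J→-56/5, T→116/5; new cluster JT
  updated: d(JT,M)=32, d(JT,N)=53/2, d(JT,O)=25, d(JT,Q)=45/2, d(JT,S)=43
step 2: merge (M,O) at d=4, Q=-241; branch lengths M→-47/8, O→79/8; new cluster MO
  updated: d(JT,MO)=53/2, d(MO,N)=33/2, d(MO,Q)=46, d(MO,S)=55/2
step 3: merge (MO,S) at d=55/2, Q=-347/2; branch lengths MO→119/12, S→211/12; new cluster MOS
  updated: d(JT,MOS)=21, d(MOS,N)=31/2, d(MOS,Q)=91/4
step 4: merge (JT,MOS) at d=21, Q=-349/4; branch lengths JT→211/16, MOS→125/16; new cluster JMOST
  updated: d(JMOST,N)=21/2, d(JMOST,Q)=97/8
step 5: merge (JMOST,N) at d=21/2, Q=-277/8; branch lengths JMOST→85/16, N→83/16; new cluster JMNOST
  updated: d(JMNOST,Q)=109/16
step 6: merge (JMNOST,Q) at d=109/16; branch lengths JMNOST→109/32, Q→109/32; new cluster JMNOQST
final tree: ((((J:-56/5,T:116/5):211/16,((M:-47/8,O:79/8):119/12,S:211/12):125/16):85/16,N:83/16):109/32,Q:109/32)
total length: 1309/16

((((J:-56/5,T:116/5):211/16,((M:-47/8,O:79/8):119/12,S:211/12):125/16):85/16,N:83/16):109/32,Q:109/32)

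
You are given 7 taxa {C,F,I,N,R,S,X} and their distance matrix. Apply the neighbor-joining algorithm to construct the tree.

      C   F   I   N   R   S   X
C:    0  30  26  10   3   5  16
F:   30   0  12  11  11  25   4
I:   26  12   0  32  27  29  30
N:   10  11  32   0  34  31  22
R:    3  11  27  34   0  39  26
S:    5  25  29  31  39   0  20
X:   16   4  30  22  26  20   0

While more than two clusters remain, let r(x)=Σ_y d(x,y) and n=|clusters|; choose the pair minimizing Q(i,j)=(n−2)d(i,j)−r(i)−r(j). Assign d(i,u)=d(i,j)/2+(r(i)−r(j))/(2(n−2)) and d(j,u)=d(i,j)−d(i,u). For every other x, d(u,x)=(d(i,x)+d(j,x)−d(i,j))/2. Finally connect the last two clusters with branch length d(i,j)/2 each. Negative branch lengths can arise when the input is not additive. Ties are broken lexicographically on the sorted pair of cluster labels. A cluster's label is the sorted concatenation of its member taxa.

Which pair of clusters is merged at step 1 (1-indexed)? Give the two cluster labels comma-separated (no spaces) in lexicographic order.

step 1: merge (C,R) at d=3, Q=-215; branch lengths C→-7/2, R→13/2; new cluster CR
  updated: d(CR,F)=19, d(CR,I)=25, d(CR,N)=41/2, d(CR,S)=41/2, d(CR,X)=39/2
step 2: merge (F,I) at d=12, Q=-151; branch lengths F→-9/8, I→105/8; new cluster FI
  updated: d(CR,FI)=16, d(FI,N)=31/2, d(FI,S)=21, d(FI,X)=11
step 3: merge (CR,S) at d=41/2, Q=-215/2; branch lengths CR→91/12, S→155/12; new cluster CRS
  updated: d(CRS,FI)=33/4, d(CRS,N)=31/2, d(CRS,X)=19/2
step 4: merge (CRS,X) at d=19/2, Q=-227/4; branch lengths CRS→39/16, X→113/16; new cluster CRSX
  updated: d(CRSX,FI)=39/8, d(CRSX,N)=14
step 5: merge (CRSX,FI) at d=39/8, Q=-275/8; branch lengths CRSX→27/16, FI→51/16; new cluster CFIRSX
  updated: d(CFIRSX,N)=197/16
step 6: merge (CFIRSX,N) at d=197/16; branch lengths CFIRSX→197/32, N→197/32; new cluster CFINRSX
final tree: (((((C:-7/2,R:13/2):91/12,S:155/12):39/16,X:113/16):27/16,(F:-9/8,I:105/8):51/16):197/32,N:197/32)
total length: 995/16

C,R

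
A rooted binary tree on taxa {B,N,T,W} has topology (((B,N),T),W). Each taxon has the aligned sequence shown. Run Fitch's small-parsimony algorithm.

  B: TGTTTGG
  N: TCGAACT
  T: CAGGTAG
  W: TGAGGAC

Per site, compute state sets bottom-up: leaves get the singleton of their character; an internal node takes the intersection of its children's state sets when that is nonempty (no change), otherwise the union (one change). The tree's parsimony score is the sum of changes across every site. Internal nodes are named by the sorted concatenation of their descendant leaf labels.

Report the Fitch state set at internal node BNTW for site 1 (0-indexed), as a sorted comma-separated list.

[col 0] BN: children B:{T}, N:{T} ∩→ {T}; cost 0
[col 0] BNT: children BN:{T}, T:{C} ∪→ {C,T}; cost 1
[col 0] BNTW: children BNT:{C,T}, W:{T} ∩→ {T}; cost 0
[col 1] BN: children B:{G}, N:{C} ∪→ {C,G}; cost 1
[col 1] BNT: children BN:{C,G}, T:{A} ∪→ {A,C,G}; cost 1
[col 1] BNTW: children BNT:{A,C,G}, W:{G} ∩→ {G}; cost 0
[col 2] BN: children B:{T}, N:{G} ∪→ {G,T}; cost 1
[col 2] BNT: children BN:{G,T}, T:{G} ∩→ {G}; cost 0
[col 2] BNTW: children BNT:{G}, W:{A} ∪→ {A,G}; cost 1
[col 3] BN: children B:{T}, N:{A} ∪→ {A,T}; cost 1
[col 3] BNT: children BN:{A,T}, T:{G} ∪→ {A,G,T}; cost 1
[col 3] BNTW: children BNT:{A,G,T}, W:{G} ∩→ {G}; cost 0
[col 4] BN: children B:{T}, N:{A} ∪→ {A,T}; cost 1
[col 4] BNT: children BN:{A,T}, T:{T} ∩→ {T}; cost 0
[col 4] BNTW: children BNT:{T}, W:{G} ∪→ {G,T}; cost 1
[col 5] BN: children B:{G}, N:{C} ∪→ {C,G}; cost 1
[col 5] BNT: children BN:{C,G}, T:{A} ∪→ {A,C,G}; cost 1
[col 5] BNTW: children BNT:{A,C,G}, W:{A} ∩→ {A}; cost 0
[col 6] BN: children B:{G}, N:{T} ∪→ {G,T}; cost 1
[col 6] BNT: children BN:{G,T}, T:{G} ∩→ {G}; cost 0
[col 6] BNTW: children BNT:{G}, W:{C} ∪→ {C,G}; cost 1
per-site changes: [1, 2, 2, 2, 2, 2, 2]; total = 13

G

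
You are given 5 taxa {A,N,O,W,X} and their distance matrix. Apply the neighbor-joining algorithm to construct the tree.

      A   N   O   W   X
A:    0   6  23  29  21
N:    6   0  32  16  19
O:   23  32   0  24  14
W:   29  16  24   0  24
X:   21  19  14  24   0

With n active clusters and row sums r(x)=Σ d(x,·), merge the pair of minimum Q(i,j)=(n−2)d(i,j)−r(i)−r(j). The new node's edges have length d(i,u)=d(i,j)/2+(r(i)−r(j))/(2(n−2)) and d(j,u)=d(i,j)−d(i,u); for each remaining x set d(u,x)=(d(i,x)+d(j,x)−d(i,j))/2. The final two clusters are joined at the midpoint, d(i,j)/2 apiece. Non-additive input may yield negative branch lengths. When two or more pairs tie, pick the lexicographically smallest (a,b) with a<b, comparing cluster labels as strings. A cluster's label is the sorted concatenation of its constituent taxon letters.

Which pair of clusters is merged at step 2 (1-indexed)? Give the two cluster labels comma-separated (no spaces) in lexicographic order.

AN,W

iteration 1: select A,N (d=6, Q=-134); attach at lengths (4, 2); label the merged cluster AN
  updated: d(AN,O)=49/2, d(AN,W)=39/2, d(AN,X)=17
iteration 2: select AN,W (d=39/2, Q=-179/2); attach at lengths (65/8, 91/8); label the merged cluster ANW
  updated: d(ANW,O)=29/2, d(ANW,X)=43/4
iteration 3: select ANW,O (d=29/2, Q=-157/4); attach at lengths (45/8, 71/8); label the merged cluster ANOW
  updated: d(ANOW,X)=41/8
iteration 4: select ANOW,X (d=41/8); attach at lengths (41/16, 41/16); label the merged cluster ANOWX
final tree: ((((A:4,N:2):65/8,W:91/8):45/8,O:71/8):41/16,X:41/16)
total length: 361/8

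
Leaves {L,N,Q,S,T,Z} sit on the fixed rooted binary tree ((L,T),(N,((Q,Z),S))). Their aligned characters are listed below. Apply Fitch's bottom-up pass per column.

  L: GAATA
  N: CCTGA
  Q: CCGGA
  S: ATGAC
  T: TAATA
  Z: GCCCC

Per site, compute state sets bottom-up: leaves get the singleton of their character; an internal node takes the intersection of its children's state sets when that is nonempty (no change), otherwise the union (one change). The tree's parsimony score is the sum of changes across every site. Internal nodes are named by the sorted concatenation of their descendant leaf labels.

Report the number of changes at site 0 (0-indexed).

[col 0] LT: children L:{G}, T:{T} ∪→ {G,T}; cost 1
[col 0] QZ: children Q:{C}, Z:{G} ∪→ {C,G}; cost 1
[col 0] QSZ: children QZ:{C,G}, S:{A} ∪→ {A,C,G}; cost 1
[col 0] NQSZ: children N:{C}, QSZ:{A,C,G} ∩→ {C}; cost 0
[col 0] LNQSTZ: children LT:{G,T}, NQSZ:{C} ∪→ {C,G,T}; cost 1
[col 1] LT: children L:{A}, T:{A} ∩→ {A}; cost 0
[col 1] QZ: children Q:{C}, Z:{C} ∩→ {C}; cost 0
[col 1] QSZ: children QZ:{C}, S:{T} ∪→ {C,T}; cost 1
[col 1] NQSZ: children N:{C}, QSZ:{C,T} ∩→ {C}; cost 0
[col 1] LNQSTZ: children LT:{A}, NQSZ:{C} ∪→ {A,C}; cost 1
[col 2] LT: children L:{A}, T:{A} ∩→ {A}; cost 0
[col 2] QZ: children Q:{G}, Z:{C} ∪→ {C,G}; cost 1
[col 2] QSZ: children QZ:{C,G}, S:{G} ∩→ {G}; cost 0
[col 2] NQSZ: children N:{T}, QSZ:{G} ∪→ {G,T}; cost 1
[col 2] LNQSTZ: children LT:{A}, NQSZ:{G,T} ∪→ {A,G,T}; cost 1
[col 3] LT: children L:{T}, T:{T} ∩→ {T}; cost 0
[col 3] QZ: children Q:{G}, Z:{C} ∪→ {C,G}; cost 1
[col 3] QSZ: children QZ:{C,G}, S:{A} ∪→ {A,C,G}; cost 1
[col 3] NQSZ: children N:{G}, QSZ:{A,C,G} ∩→ {G}; cost 0
[col 3] LNQSTZ: children LT:{T}, NQSZ:{G} ∪→ {G,T}; cost 1
[col 4] LT: children L:{A}, T:{A} ∩→ {A}; cost 0
[col 4] QZ: children Q:{A}, Z:{C} ∪→ {A,C}; cost 1
[col 4] QSZ: children QZ:{A,C}, S:{C} ∩→ {C}; cost 0
[col 4] NQSZ: children N:{A}, QSZ:{C} ∪→ {A,C}; cost 1
[col 4] LNQSTZ: children LT:{A}, NQSZ:{A,C} ∩→ {A}; cost 0
per-site changes: [4, 2, 3, 3, 2]; total = 14

4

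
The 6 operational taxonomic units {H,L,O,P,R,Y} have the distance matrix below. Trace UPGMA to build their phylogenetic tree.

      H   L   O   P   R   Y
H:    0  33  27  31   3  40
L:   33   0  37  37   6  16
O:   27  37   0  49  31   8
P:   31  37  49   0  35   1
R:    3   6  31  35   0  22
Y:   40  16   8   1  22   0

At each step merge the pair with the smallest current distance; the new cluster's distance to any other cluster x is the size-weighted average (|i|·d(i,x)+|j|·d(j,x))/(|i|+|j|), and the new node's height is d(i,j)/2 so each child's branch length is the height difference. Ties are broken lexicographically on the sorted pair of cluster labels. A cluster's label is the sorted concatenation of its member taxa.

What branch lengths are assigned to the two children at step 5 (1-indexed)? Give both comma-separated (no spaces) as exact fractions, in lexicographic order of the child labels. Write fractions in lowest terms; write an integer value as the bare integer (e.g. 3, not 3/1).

iteration 1: select P,Y (d=1); attach at lengths (1/2, 1/2); label the merged cluster PY
  updated: d(H,PY)=71/2, d(L,PY)=53/2, d(O,PY)=57/2, d(PY,R)=57/2
iteration 2: select H,R (d=3); attach at lengths (3/2, 3/2); label the merged cluster HR
  updated: d(HR,L)=39/2, d(HR,O)=29, d(HR,PY)=32
iteration 3: select HR,L (d=39/2); attach at lengths (33/4, 39/4); label the merged cluster HLR
  updated: d(HLR,O)=95/3, d(HLR,PY)=181/6
iteration 4: select O,PY (d=57/2); attach at lengths (57/4, 55/4); label the merged cluster OPY
  updated: d(HLR,OPY)=92/3
iteration 5: select HLR,OPY (d=92/3); attach at lengths (67/12, 13/12); label the merged cluster HLOPRY
final tree: (((H:3/2,R:3/2):33/4,L:39/4):67/12,(O:57/4,(P:1/2,Y:1/2):55/4):13/12)
total length: 170/3

67/12,13/12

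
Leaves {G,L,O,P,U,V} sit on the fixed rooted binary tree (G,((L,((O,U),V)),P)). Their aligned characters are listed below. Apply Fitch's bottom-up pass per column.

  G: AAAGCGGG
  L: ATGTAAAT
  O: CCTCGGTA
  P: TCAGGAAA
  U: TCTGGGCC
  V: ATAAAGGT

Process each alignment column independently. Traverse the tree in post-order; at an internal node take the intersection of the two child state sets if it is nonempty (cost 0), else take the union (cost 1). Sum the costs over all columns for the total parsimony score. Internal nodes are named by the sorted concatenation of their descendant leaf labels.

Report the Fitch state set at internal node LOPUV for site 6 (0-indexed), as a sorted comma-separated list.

A

site 0, node OU: O={C} ∪ U={T} → {C,T} (+1)
site 0, node OUV: OU={C,T} ∪ V={A} → {A,C,T} (+1)
site 0, node LOUV: L={A} ∩ OUV={A,C,T} → {A} (+0)
site 0, node LOPUV: LOUV={A} ∪ P={T} → {A,T} (+1)
site 0, node GLOPUV: G={A} ∩ LOPUV={A,T} → {A} (+0)
site 1, node OU: O={C} ∩ U={C} → {C} (+0)
site 1, node OUV: OU={C} ∪ V={T} → {C,T} (+1)
site 1, node LOUV: L={T} ∩ OUV={C,T} → {T} (+0)
site 1, node LOPUV: LOUV={T} ∪ P={C} → {C,T} (+1)
site 1, node GLOPUV: G={A} ∪ LOPUV={C,T} → {A,C,T} (+1)
site 2, node OU: O={T} ∩ U={T} → {T} (+0)
site 2, node OUV: OU={T} ∪ V={A} → {A,T} (+1)
site 2, node LOUV: L={G} ∪ OUV={A,T} → {A,G,T} (+1)
site 2, node LOPUV: LOUV={A,G,T} ∩ P={A} → {A} (+0)
site 2, node GLOPUV: G={A} ∩ LOPUV={A} → {A} (+0)
site 3, node OU: O={C} ∪ U={G} → {C,G} (+1)
site 3, node OUV: OU={C,G} ∪ V={A} → {A,C,G} (+1)
site 3, node LOUV: L={T} ∪ OUV={A,C,G} → {A,C,G,T} (+1)
site 3, node LOPUV: LOUV={A,C,G,T} ∩ P={G} → {G} (+0)
site 3, node GLOPUV: G={G} ∩ LOPUV={G} → {G} (+0)
site 4, node OU: O={G} ∩ U={G} → {G} (+0)
site 4, node OUV: OU={G} ∪ V={A} → {A,G} (+1)
site 4, node LOUV: L={A} ∩ OUV={A,G} → {A} (+0)
site 4, node LOPUV: LOUV={A} ∪ P={G} → {A,G} (+1)
site 4, node GLOPUV: G={C} ∪ LOPUV={A,G} → {A,C,G} (+1)
site 5, node OU: O={G} ∩ U={G} → {G} (+0)
site 5, node OUV: OU={G} ∩ V={G} → {G} (+0)
site 5, node LOUV: L={A} ∪ OUV={G} → {A,G} (+1)
site 5, node LOPUV: LOUV={A,G} ∩ P={A} → {A} (+0)
site 5, node GLOPUV: G={G} ∪ LOPUV={A} → {A,G} (+1)
site 6, node OU: O={T} ∪ U={C} → {C,T} (+1)
site 6, node OUV: OU={C,T} ∪ V={G} → {C,G,T} (+1)
site 6, node LOUV: L={A} ∪ OUV={C,G,T} → {A,C,G,T} (+1)
site 6, node LOPUV: LOUV={A,C,G,T} ∩ P={A} → {A} (+0)
site 6, node GLOPUV: G={G} ∪ LOPUV={A} → {A,G} (+1)
site 7, node OU: O={A} ∪ U={C} → {A,C} (+1)
site 7, node OUV: OU={A,C} ∪ V={T} → {A,C,T} (+1)
site 7, node LOUV: L={T} ∩ OUV={A,C,T} → {T} (+0)
site 7, node LOPUV: LOUV={T} ∪ P={A} → {A,T} (+1)
site 7, node GLOPUV: G={G} ∪ LOPUV={A,T} → {A,G,T} (+1)
per-site changes: [3, 3, 2, 3, 3, 2, 4, 4]; total = 24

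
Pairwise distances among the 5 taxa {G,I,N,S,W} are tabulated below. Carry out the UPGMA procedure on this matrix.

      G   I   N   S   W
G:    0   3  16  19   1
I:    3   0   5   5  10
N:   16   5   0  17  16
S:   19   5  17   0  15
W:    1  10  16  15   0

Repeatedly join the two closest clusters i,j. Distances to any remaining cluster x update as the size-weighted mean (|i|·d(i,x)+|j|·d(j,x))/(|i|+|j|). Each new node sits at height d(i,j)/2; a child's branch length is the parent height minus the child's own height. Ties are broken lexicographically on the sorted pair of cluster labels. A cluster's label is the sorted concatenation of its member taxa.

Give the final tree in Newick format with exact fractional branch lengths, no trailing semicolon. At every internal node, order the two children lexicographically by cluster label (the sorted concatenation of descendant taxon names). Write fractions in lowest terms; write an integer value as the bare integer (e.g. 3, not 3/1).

step 1: merge (G,W) at d=1; branch lengths G→1/2, W→1/2; new cluster GW
  updated: d(GW,I)=13/2, d(GW,N)=16, d(GW,S)=17
step 2: merge (I,N) at d=5; branch lengths I→5/2, N→5/2; new cluster IN
  updated: d(GW,IN)=45/4, d(IN,S)=11
step 3: merge (IN,S) at d=11; branch lengths IN→3, S→11/2; new cluster INS
  updated: d(GW,INS)=79/6
step 4: merge (GW,INS) at d=79/6; branch lengths GW→73/12, INS→13/12; new cluster GINSW
final tree: ((G:1/2,W:1/2):73/12,((I:5/2,N:5/2):3,S:11/2):13/12)
total length: 65/3

((G:1/2,W:1/2):73/12,((I:5/2,N:5/2):3,S:11/2):13/12)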